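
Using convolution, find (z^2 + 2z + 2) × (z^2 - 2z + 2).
Ascending coefficients: a = [2, 2, 1], b = [2, -2, 1]. c[0] = 2×2 = 4; c[1] = 2×-2 + 2×2 = 0; c[2] = 2×1 + 2×-2 + 1×2 = 0; c[3] = 2×1 + 1×-2 = 0; c[4] = 1×1 = 1. Result coefficients: [4, 0, 0, 0, 1] → z^4 + 4

z^4 + 4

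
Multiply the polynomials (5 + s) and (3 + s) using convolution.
Ascending coefficients: a = [5, 1], b = [3, 1]. c[0] = 5×3 = 15; c[1] = 5×1 + 1×3 = 8; c[2] = 1×1 = 1. Result coefficients: [15, 8, 1] → 15 + 8s + s^2

15 + 8s + s^2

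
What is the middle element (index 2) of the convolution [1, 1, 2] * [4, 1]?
Use y[k] = Σ_i a[i]·b[k-i] at k=2. y[2] = 1×1 + 2×4 = 9

9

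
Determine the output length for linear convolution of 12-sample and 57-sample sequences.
Linear/full convolution length: m + n - 1 = 12 + 57 - 1 = 68

68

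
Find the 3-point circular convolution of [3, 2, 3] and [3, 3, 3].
Use y[k] = Σ_j x[j]·h[(k-j) mod 3]. y[0] = 3×3 + 2×3 + 3×3 = 24; y[1] = 3×3 + 2×3 + 3×3 = 24; y[2] = 3×3 + 2×3 + 3×3 = 24. Result: [24, 24, 24]

[24, 24, 24]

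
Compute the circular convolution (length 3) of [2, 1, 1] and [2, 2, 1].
Use y[k] = Σ_j f[j]·g[(k-j) mod 3]. y[0] = 2×2 + 1×1 + 1×2 = 7; y[1] = 2×2 + 1×2 + 1×1 = 7; y[2] = 2×1 + 1×2 + 1×2 = 6. Result: [7, 7, 6]

[7, 7, 6]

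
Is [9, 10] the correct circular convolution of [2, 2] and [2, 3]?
Recompute circular convolution of [2, 2] and [2, 3]: y[0] = 2×2 + 2×3 = 10; y[1] = 2×3 + 2×2 = 10 → [10, 10]. Compare to given [9, 10]: they differ at index 0: given 9, correct 10, so answer: No

No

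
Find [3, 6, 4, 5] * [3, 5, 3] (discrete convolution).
y[0] = 3×3 = 9; y[1] = 3×5 + 6×3 = 33; y[2] = 3×3 + 6×5 + 4×3 = 51; y[3] = 6×3 + 4×5 + 5×3 = 53; y[4] = 4×3 + 5×5 = 37; y[5] = 5×3 = 15

[9, 33, 51, 53, 37, 15]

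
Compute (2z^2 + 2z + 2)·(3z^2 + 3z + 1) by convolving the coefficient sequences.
Ascending coefficients: a = [2, 2, 2], b = [1, 3, 3]. c[0] = 2×1 = 2; c[1] = 2×3 + 2×1 = 8; c[2] = 2×3 + 2×3 + 2×1 = 14; c[3] = 2×3 + 2×3 = 12; c[4] = 2×3 = 6. Result coefficients: [2, 8, 14, 12, 6] → 6z^4 + 12z^3 + 14z^2 + 8z + 2

6z^4 + 12z^3 + 14z^2 + 8z + 2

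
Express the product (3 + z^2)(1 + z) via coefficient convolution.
Ascending coefficients: a = [3, 0, 1], b = [1, 1]. c[0] = 3×1 = 3; c[1] = 3×1 + 0×1 = 3; c[2] = 0×1 + 1×1 = 1; c[3] = 1×1 = 1. Result coefficients: [3, 3, 1, 1] → 3 + 3z + z^2 + z^3

3 + 3z + z^2 + z^3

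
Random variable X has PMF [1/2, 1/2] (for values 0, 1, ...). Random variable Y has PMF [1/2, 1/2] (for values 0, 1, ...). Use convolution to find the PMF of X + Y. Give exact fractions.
P(X+Y=k) = Σ_i P(X=i)·P(Y=k-i) — a convolution of [1/2, 1/2] and [1/2, 1/2]. P(X+Y=0) = (1/2)×(1/2) = 1/4; P(X+Y=1) = (1/2)×(1/2) + (1/2)×(1/2) = 1/4 + 1/4 = 1/2; P(X+Y=2) = (1/2)×(1/2) = 1/4. PMF: [1/4, 1/2, 1/4] (sums to 1 ✓)

[1/4, 1/2, 1/4]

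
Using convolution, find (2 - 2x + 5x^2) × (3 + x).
Ascending coefficients: a = [2, -2, 5], b = [3, 1]. c[0] = 2×3 = 6; c[1] = 2×1 + -2×3 = -4; c[2] = -2×1 + 5×3 = 13; c[3] = 5×1 = 5. Result coefficients: [6, -4, 13, 5] → 6 - 4x + 13x^2 + 5x^3

6 - 4x + 13x^2 + 5x^3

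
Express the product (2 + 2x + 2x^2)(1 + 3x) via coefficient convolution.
Ascending coefficients: a = [2, 2, 2], b = [1, 3]. c[0] = 2×1 = 2; c[1] = 2×3 + 2×1 = 8; c[2] = 2×3 + 2×1 = 8; c[3] = 2×3 = 6. Result coefficients: [2, 8, 8, 6] → 2 + 8x + 8x^2 + 6x^3

2 + 8x + 8x^2 + 6x^3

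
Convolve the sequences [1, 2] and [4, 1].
y[0] = 1×4 = 4; y[1] = 1×1 + 2×4 = 9; y[2] = 2×1 = 2

[4, 9, 2]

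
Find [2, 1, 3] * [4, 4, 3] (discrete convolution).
y[0] = 2×4 = 8; y[1] = 2×4 + 1×4 = 12; y[2] = 2×3 + 1×4 + 3×4 = 22; y[3] = 1×3 + 3×4 = 15; y[4] = 3×3 = 9

[8, 12, 22, 15, 9]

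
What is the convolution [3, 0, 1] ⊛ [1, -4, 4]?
y[0] = 3×1 = 3; y[1] = 3×-4 + 0×1 = -12; y[2] = 3×4 + 0×-4 + 1×1 = 13; y[3] = 0×4 + 1×-4 = -4; y[4] = 1×4 = 4

[3, -12, 13, -4, 4]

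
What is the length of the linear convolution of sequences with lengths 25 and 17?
Linear/full convolution length: m + n - 1 = 25 + 17 - 1 = 41

41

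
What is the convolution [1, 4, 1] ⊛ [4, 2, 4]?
y[0] = 1×4 = 4; y[1] = 1×2 + 4×4 = 18; y[2] = 1×4 + 4×2 + 1×4 = 16; y[3] = 4×4 + 1×2 = 18; y[4] = 1×4 = 4

[4, 18, 16, 18, 4]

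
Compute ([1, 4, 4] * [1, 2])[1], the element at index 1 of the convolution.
Use y[k] = Σ_i a[i]·b[k-i] at k=1. y[1] = 1×2 + 4×1 = 6

6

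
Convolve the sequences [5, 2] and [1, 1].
y[0] = 5×1 = 5; y[1] = 5×1 + 2×1 = 7; y[2] = 2×1 = 2

[5, 7, 2]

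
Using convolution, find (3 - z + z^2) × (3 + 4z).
Ascending coefficients: a = [3, -1, 1], b = [3, 4]. c[0] = 3×3 = 9; c[1] = 3×4 + -1×3 = 9; c[2] = -1×4 + 1×3 = -1; c[3] = 1×4 = 4. Result coefficients: [9, 9, -1, 4] → 9 + 9z - z^2 + 4z^3

9 + 9z - z^2 + 4z^3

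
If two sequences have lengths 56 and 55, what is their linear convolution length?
Linear/full convolution length: m + n - 1 = 56 + 55 - 1 = 110

110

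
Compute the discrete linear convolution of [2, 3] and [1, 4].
y[0] = 2×1 = 2; y[1] = 2×4 + 3×1 = 11; y[2] = 3×4 = 12

[2, 11, 12]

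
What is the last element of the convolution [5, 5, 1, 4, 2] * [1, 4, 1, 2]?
Use y[k] = Σ_i a[i]·b[k-i] at k=7. y[7] = 2×2 = 4

4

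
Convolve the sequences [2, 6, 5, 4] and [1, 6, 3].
y[0] = 2×1 = 2; y[1] = 2×6 + 6×1 = 18; y[2] = 2×3 + 6×6 + 5×1 = 47; y[3] = 6×3 + 5×6 + 4×1 = 52; y[4] = 5×3 + 4×6 = 39; y[5] = 4×3 = 12

[2, 18, 47, 52, 39, 12]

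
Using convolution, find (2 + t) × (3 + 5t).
Ascending coefficients: a = [2, 1], b = [3, 5]. c[0] = 2×3 = 6; c[1] = 2×5 + 1×3 = 13; c[2] = 1×5 = 5. Result coefficients: [6, 13, 5] → 6 + 13t + 5t^2

6 + 13t + 5t^2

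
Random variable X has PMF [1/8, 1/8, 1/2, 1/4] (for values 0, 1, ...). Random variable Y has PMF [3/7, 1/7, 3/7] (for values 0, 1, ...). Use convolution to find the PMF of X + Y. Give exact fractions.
P(X+Y=k) = Σ_i P(X=i)·P(Y=k-i) — a convolution of [1/8, 1/8, 1/2, 1/4] and [3/7, 1/7, 3/7]. P(X+Y=0) = (1/8)×(3/7) = 3/56; P(X+Y=1) = (1/8)×(1/7) + (1/8)×(3/7) = 1/56 + 3/56 = 1/14; P(X+Y=2) = (1/8)×(3/7) + (1/8)×(1/7) + (1/2)×(3/7) = 3/56 + 1/56 + 3/14 = 2/7; P(X+Y=3) = (1/8)×(3/7) + (1/2)×(1/7) + (1/4)×(3/7) = 3/56 + 1/14 + 3/28 = 13/56; P(X+Y=4) = (1/2)×(3/7) + (1/4)×(1/7) = 3/14 + 1/28 = 1/4; P(X+Y=5) = (1/4)×(3/7) = 3/28. PMF: [3/56, 1/14, 2/7, 13/56, 1/4, 3/28] (sums to 1 ✓)

[3/56, 1/14, 2/7, 13/56, 1/4, 3/28]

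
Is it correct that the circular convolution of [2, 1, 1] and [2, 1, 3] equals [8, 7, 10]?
Recompute circular convolution of [2, 1, 1] and [2, 1, 3]: y[0] = 2×2 + 1×3 + 1×1 = 8; y[1] = 2×1 + 1×2 + 1×3 = 7; y[2] = 2×3 + 1×1 + 1×2 = 9 → [8, 7, 9]. Compare to given [8, 7, 10]: they differ at index 2: given 10, correct 9, so answer: No

No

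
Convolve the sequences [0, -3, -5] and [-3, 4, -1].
y[0] = 0×-3 = 0; y[1] = 0×4 + -3×-3 = 9; y[2] = 0×-1 + -3×4 + -5×-3 = 3; y[3] = -3×-1 + -5×4 = -17; y[4] = -5×-1 = 5

[0, 9, 3, -17, 5]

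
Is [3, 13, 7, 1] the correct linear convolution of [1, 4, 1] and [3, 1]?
Recompute linear convolution of [1, 4, 1] and [3, 1]: y[0] = 1×3 = 3; y[1] = 1×1 + 4×3 = 13; y[2] = 4×1 + 1×3 = 7; y[3] = 1×1 = 1 → [3, 13, 7, 1]. Given [3, 13, 7, 1] matches, so answer: Yes

Yes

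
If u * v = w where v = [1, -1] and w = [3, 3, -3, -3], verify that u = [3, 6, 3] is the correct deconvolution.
Forward-compute [3, 6, 3] * [1, -1]: w[0] = 3×1 = 3; w[1] = 3×-1 + 6×1 = 3; w[2] = 6×-1 + 3×1 = -3; w[3] = 3×-1 = -3 → [3, 3, -3, -3]. Matches given w = [3, 3, -3, -3], so verified.

Verified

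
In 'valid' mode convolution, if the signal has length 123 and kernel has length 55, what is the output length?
'Valid' mode counts only positions where the kernel fully overlaps the signal: m - n + 1 = 123 - 55 + 1 = 69

69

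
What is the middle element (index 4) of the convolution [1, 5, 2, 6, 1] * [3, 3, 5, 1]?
Use y[k] = Σ_i a[i]·b[k-i] at k=4. y[4] = 5×1 + 2×5 + 6×3 + 1×3 = 36

36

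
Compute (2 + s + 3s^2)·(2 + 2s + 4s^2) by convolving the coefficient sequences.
Ascending coefficients: a = [2, 1, 3], b = [2, 2, 4]. c[0] = 2×2 = 4; c[1] = 2×2 + 1×2 = 6; c[2] = 2×4 + 1×2 + 3×2 = 16; c[3] = 1×4 + 3×2 = 10; c[4] = 3×4 = 12. Result coefficients: [4, 6, 16, 10, 12] → 4 + 6s + 16s^2 + 10s^3 + 12s^4

4 + 6s + 16s^2 + 10s^3 + 12s^4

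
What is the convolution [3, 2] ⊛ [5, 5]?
y[0] = 3×5 = 15; y[1] = 3×5 + 2×5 = 25; y[2] = 2×5 = 10

[15, 25, 10]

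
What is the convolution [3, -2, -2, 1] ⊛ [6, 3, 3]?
y[0] = 3×6 = 18; y[1] = 3×3 + -2×6 = -3; y[2] = 3×3 + -2×3 + -2×6 = -9; y[3] = -2×3 + -2×3 + 1×6 = -6; y[4] = -2×3 + 1×3 = -3; y[5] = 1×3 = 3

[18, -3, -9, -6, -3, 3]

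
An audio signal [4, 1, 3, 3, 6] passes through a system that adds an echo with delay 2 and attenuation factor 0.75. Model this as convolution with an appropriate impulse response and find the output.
Direct-path + delayed-attenuated-path model → impulse response h = [1, 0, 0.75] (1 at lag 0, 0.75 at lag 2). Output y[n] = x[n] + 0.75·x[n - 2] (with x[n] = 0 outside 0..4): y[0] = 4 + 0.75×0 = 4; y[1] = 1 + 0.75×0 = 1; y[2] = 3 + 0.75×4 = 6.0; y[3] = 3 + 0.75×1 = 3.75; y[4] = 6 + 0.75×3 = 8.25; y[5] = 0 + 0.75×3 = 2.25; y[6] = 0 + 0.75×6 = 4.5. So y = [4, 1, 6.0, 3.75, 8.25, 2.25, 4.5]

[4, 1, 6.0, 3.75, 8.25, 2.25, 4.5]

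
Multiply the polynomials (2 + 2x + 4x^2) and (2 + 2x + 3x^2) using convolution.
Ascending coefficients: a = [2, 2, 4], b = [2, 2, 3]. c[0] = 2×2 = 4; c[1] = 2×2 + 2×2 = 8; c[2] = 2×3 + 2×2 + 4×2 = 18; c[3] = 2×3 + 4×2 = 14; c[4] = 4×3 = 12. Result coefficients: [4, 8, 18, 14, 12] → 4 + 8x + 18x^2 + 14x^3 + 12x^4

4 + 8x + 18x^2 + 14x^3 + 12x^4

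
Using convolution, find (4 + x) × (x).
Ascending coefficients: a = [4, 1], b = [0, 1]. c[0] = 4×0 = 0; c[1] = 4×1 + 1×0 = 4; c[2] = 1×1 = 1. Result coefficients: [0, 4, 1] → 4x + x^2

4x + x^2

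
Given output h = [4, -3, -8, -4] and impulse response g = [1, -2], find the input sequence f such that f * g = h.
Deconvolve h=[4, -3, -8, -4] by g=[1, -2]. Since g[0]=1, solve forward: f[0] = h[0] / 1 = 4; f[1] = (h[1] - 4×-2) / 1 = 5; f[2] = (h[2] - 5×-2) / 1 = 2. So f = [4, 5, 2]. Check by forward convolution: h[0] = 4×1 = 4; h[1] = 4×-2 + 5×1 = -3; h[2] = 5×-2 + 2×1 = -8; h[3] = 2×-2 = -4

[4, 5, 2]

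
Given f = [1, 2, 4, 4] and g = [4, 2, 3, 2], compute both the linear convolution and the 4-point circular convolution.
Linear: y_lin[0] = 1×4 = 4; y_lin[1] = 1×2 + 2×4 = 10; y_lin[2] = 1×3 + 2×2 + 4×4 = 23; y_lin[3] = 1×2 + 2×3 + 4×2 + 4×4 = 32; y_lin[4] = 2×2 + 4×3 + 4×2 = 24; y_lin[5] = 4×2 + 4×3 = 20; y_lin[6] = 4×2 = 8 → [4, 10, 23, 32, 24, 20, 8]. Circular (length 4): y[0] = 1×4 + 2×2 + 4×3 + 4×2 = 28; y[1] = 1×2 + 2×4 + 4×2 + 4×3 = 30; y[2] = 1×3 + 2×2 + 4×4 + 4×2 = 31; y[3] = 1×2 + 2×3 + 4×2 + 4×4 = 32 → [28, 30, 31, 32]

Linear: [4, 10, 23, 32, 24, 20, 8], Circular: [28, 30, 31, 32]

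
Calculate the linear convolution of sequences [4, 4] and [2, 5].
y[0] = 4×2 = 8; y[1] = 4×5 + 4×2 = 28; y[2] = 4×5 = 20

[8, 28, 20]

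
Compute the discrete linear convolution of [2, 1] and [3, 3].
y[0] = 2×3 = 6; y[1] = 2×3 + 1×3 = 9; y[2] = 1×3 = 3

[6, 9, 3]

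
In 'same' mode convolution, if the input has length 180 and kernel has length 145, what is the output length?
'Same' mode returns an output with the same length as the input: 180

180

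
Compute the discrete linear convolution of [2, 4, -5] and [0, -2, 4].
y[0] = 2×0 = 0; y[1] = 2×-2 + 4×0 = -4; y[2] = 2×4 + 4×-2 + -5×0 = 0; y[3] = 4×4 + -5×-2 = 26; y[4] = -5×4 = -20

[0, -4, 0, 26, -20]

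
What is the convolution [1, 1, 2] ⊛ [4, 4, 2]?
y[0] = 1×4 = 4; y[1] = 1×4 + 1×4 = 8; y[2] = 1×2 + 1×4 + 2×4 = 14; y[3] = 1×2 + 2×4 = 10; y[4] = 2×2 = 4

[4, 8, 14, 10, 4]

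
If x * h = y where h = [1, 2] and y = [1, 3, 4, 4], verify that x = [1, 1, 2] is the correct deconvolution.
Forward-compute [1, 1, 2] * [1, 2]: y[0] = 1×1 = 1; y[1] = 1×2 + 1×1 = 3; y[2] = 1×2 + 2×1 = 4; y[3] = 2×2 = 4 → [1, 3, 4, 4]. Matches given y = [1, 3, 4, 4], so verified.

Verified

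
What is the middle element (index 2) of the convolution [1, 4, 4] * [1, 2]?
Use y[k] = Σ_i a[i]·b[k-i] at k=2. y[2] = 4×2 + 4×1 = 12

12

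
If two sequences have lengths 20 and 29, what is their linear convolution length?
Linear/full convolution length: m + n - 1 = 20 + 29 - 1 = 48

48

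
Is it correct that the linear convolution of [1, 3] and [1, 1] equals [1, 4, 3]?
Recompute linear convolution of [1, 3] and [1, 1]: y[0] = 1×1 = 1; y[1] = 1×1 + 3×1 = 4; y[2] = 3×1 = 3 → [1, 4, 3]. Given [1, 4, 3] matches, so answer: Yes

Yes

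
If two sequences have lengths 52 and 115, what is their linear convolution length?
Linear/full convolution length: m + n - 1 = 52 + 115 - 1 = 166

166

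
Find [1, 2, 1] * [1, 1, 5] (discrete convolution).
y[0] = 1×1 = 1; y[1] = 1×1 + 2×1 = 3; y[2] = 1×5 + 2×1 + 1×1 = 8; y[3] = 2×5 + 1×1 = 11; y[4] = 1×5 = 5

[1, 3, 8, 11, 5]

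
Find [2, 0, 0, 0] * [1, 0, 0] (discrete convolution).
y[0] = 2×1 = 2; y[1] = 2×0 + 0×1 = 0; y[2] = 2×0 + 0×0 + 0×1 = 0; y[3] = 0×0 + 0×0 + 0×1 = 0; y[4] = 0×0 + 0×0 = 0; y[5] = 0×0 = 0

[2, 0, 0, 0, 0, 0]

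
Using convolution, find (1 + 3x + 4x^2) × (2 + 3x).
Ascending coefficients: a = [1, 3, 4], b = [2, 3]. c[0] = 1×2 = 2; c[1] = 1×3 + 3×2 = 9; c[2] = 3×3 + 4×2 = 17; c[3] = 4×3 = 12. Result coefficients: [2, 9, 17, 12] → 2 + 9x + 17x^2 + 12x^3

2 + 9x + 17x^2 + 12x^3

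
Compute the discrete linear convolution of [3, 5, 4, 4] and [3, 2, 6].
y[0] = 3×3 = 9; y[1] = 3×2 + 5×3 = 21; y[2] = 3×6 + 5×2 + 4×3 = 40; y[3] = 5×6 + 4×2 + 4×3 = 50; y[4] = 4×6 + 4×2 = 32; y[5] = 4×6 = 24

[9, 21, 40, 50, 32, 24]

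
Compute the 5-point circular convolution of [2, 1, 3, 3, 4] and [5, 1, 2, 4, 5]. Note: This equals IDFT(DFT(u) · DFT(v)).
Either evaluate y[k] = Σ_j u[j]·v[(k-j) mod 5] directly, or use IDFT(DFT(u) · DFT(v)). y[0] = 2×5 + 1×5 + 3×4 + 3×2 + 4×1 = 37; y[1] = 2×1 + 1×5 + 3×5 + 3×4 + 4×2 = 42; y[2] = 2×2 + 1×1 + 3×5 + 3×5 + 4×4 = 51; y[3] = 2×4 + 1×2 + 3×1 + 3×5 + 4×5 = 48; y[4] = 2×5 + 1×4 + 3×2 + 3×1 + 4×5 = 43. Result: [37, 42, 51, 48, 43]

[37, 42, 51, 48, 43]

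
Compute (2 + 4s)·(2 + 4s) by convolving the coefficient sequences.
Ascending coefficients: a = [2, 4], b = [2, 4]. c[0] = 2×2 = 4; c[1] = 2×4 + 4×2 = 16; c[2] = 4×4 = 16. Result coefficients: [4, 16, 16] → 4 + 16s + 16s^2

4 + 16s + 16s^2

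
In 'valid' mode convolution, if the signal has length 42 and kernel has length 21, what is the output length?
'Valid' mode counts only positions where the kernel fully overlaps the signal: m - n + 1 = 42 - 21 + 1 = 22

22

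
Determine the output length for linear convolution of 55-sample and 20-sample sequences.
Linear/full convolution length: m + n - 1 = 55 + 20 - 1 = 74

74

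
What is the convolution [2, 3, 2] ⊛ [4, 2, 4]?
y[0] = 2×4 = 8; y[1] = 2×2 + 3×4 = 16; y[2] = 2×4 + 3×2 + 2×4 = 22; y[3] = 3×4 + 2×2 = 16; y[4] = 2×4 = 8

[8, 16, 22, 16, 8]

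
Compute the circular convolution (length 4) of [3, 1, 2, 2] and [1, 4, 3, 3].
Use y[k] = Σ_j s[j]·t[(k-j) mod 4]. y[0] = 3×1 + 1×3 + 2×3 + 2×4 = 20; y[1] = 3×4 + 1×1 + 2×3 + 2×3 = 25; y[2] = 3×3 + 1×4 + 2×1 + 2×3 = 21; y[3] = 3×3 + 1×3 + 2×4 + 2×1 = 22. Result: [20, 25, 21, 22]

[20, 25, 21, 22]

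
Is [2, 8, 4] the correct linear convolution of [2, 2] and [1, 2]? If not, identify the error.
Recompute linear convolution of [2, 2] and [1, 2]: y[0] = 2×1 = 2; y[1] = 2×2 + 2×1 = 6; y[2] = 2×2 = 4 → [2, 6, 4]. Compare to given [2, 8, 4]: they differ at index 1: given 8, correct 6, so answer: No

No. Error at index 1: given 8, correct 6.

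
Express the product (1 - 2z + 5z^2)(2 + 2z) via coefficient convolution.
Ascending coefficients: a = [1, -2, 5], b = [2, 2]. c[0] = 1×2 = 2; c[1] = 1×2 + -2×2 = -2; c[2] = -2×2 + 5×2 = 6; c[3] = 5×2 = 10. Result coefficients: [2, -2, 6, 10] → 2 - 2z + 6z^2 + 10z^3

2 - 2z + 6z^2 + 10z^3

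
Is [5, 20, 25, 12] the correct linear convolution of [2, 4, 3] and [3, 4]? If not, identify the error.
Recompute linear convolution of [2, 4, 3] and [3, 4]: y[0] = 2×3 = 6; y[1] = 2×4 + 4×3 = 20; y[2] = 4×4 + 3×3 = 25; y[3] = 3×4 = 12 → [6, 20, 25, 12]. Compare to given [5, 20, 25, 12]: they differ at index 0: given 5, correct 6, so answer: No

No. Error at index 0: given 5, correct 6.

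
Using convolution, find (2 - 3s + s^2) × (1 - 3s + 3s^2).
Ascending coefficients: a = [2, -3, 1], b = [1, -3, 3]. c[0] = 2×1 = 2; c[1] = 2×-3 + -3×1 = -9; c[2] = 2×3 + -3×-3 + 1×1 = 16; c[3] = -3×3 + 1×-3 = -12; c[4] = 1×3 = 3. Result coefficients: [2, -9, 16, -12, 3] → 2 - 9s + 16s^2 - 12s^3 + 3s^4

2 - 9s + 16s^2 - 12s^3 + 3s^4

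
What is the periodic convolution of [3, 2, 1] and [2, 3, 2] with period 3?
Use y[k] = Σ_j f[j]·g[(k-j) mod 3]. y[0] = 3×2 + 2×2 + 1×3 = 13; y[1] = 3×3 + 2×2 + 1×2 = 15; y[2] = 3×2 + 2×3 + 1×2 = 14. Result: [13, 15, 14]

[13, 15, 14]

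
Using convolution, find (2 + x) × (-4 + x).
Ascending coefficients: a = [2, 1], b = [-4, 1]. c[0] = 2×-4 = -8; c[1] = 2×1 + 1×-4 = -2; c[2] = 1×1 = 1. Result coefficients: [-8, -2, 1] → -8 - 2x + x^2

-8 - 2x + x^2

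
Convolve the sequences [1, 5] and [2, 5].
y[0] = 1×2 = 2; y[1] = 1×5 + 5×2 = 15; y[2] = 5×5 = 25

[2, 15, 25]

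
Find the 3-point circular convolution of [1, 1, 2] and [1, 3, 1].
Use y[k] = Σ_j a[j]·b[(k-j) mod 3]. y[0] = 1×1 + 1×1 + 2×3 = 8; y[1] = 1×3 + 1×1 + 2×1 = 6; y[2] = 1×1 + 1×3 + 2×1 = 6. Result: [8, 6, 6]

[8, 6, 6]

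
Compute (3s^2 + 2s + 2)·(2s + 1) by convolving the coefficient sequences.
Ascending coefficients: a = [2, 2, 3], b = [1, 2]. c[0] = 2×1 = 2; c[1] = 2×2 + 2×1 = 6; c[2] = 2×2 + 3×1 = 7; c[3] = 3×2 = 6. Result coefficients: [2, 6, 7, 6] → 6s^3 + 7s^2 + 6s + 2

6s^3 + 7s^2 + 6s + 2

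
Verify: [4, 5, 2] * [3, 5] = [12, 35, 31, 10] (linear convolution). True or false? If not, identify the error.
Recompute linear convolution of [4, 5, 2] and [3, 5]: y[0] = 4×3 = 12; y[1] = 4×5 + 5×3 = 35; y[2] = 5×5 + 2×3 = 31; y[3] = 2×5 = 10 → [12, 35, 31, 10]. Given [12, 35, 31, 10] matches, so answer: Yes

Yes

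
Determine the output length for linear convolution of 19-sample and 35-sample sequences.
Linear/full convolution length: m + n - 1 = 19 + 35 - 1 = 53

53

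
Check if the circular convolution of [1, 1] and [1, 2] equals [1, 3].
Recompute circular convolution of [1, 1] and [1, 2]: y[0] = 1×1 + 1×2 = 3; y[1] = 1×2 + 1×1 = 3 → [3, 3]. Compare to given [1, 3]: they differ at index 0: given 1, correct 3, so answer: No

No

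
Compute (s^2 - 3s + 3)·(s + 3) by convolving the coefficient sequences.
Ascending coefficients: a = [3, -3, 1], b = [3, 1]. c[0] = 3×3 = 9; c[1] = 3×1 + -3×3 = -6; c[2] = -3×1 + 1×3 = 0; c[3] = 1×1 = 1. Result coefficients: [9, -6, 0, 1] → s^3 - 6s + 9

s^3 - 6s + 9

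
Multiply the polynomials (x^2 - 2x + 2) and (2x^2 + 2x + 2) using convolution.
Ascending coefficients: a = [2, -2, 1], b = [2, 2, 2]. c[0] = 2×2 = 4; c[1] = 2×2 + -2×2 = 0; c[2] = 2×2 + -2×2 + 1×2 = 2; c[3] = -2×2 + 1×2 = -2; c[4] = 1×2 = 2. Result coefficients: [4, 0, 2, -2, 2] → 2x^4 - 2x^3 + 2x^2 + 4

2x^4 - 2x^3 + 2x^2 + 4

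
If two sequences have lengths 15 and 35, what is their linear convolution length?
Linear/full convolution length: m + n - 1 = 15 + 35 - 1 = 49

49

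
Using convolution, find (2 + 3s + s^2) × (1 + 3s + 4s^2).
Ascending coefficients: a = [2, 3, 1], b = [1, 3, 4]. c[0] = 2×1 = 2; c[1] = 2×3 + 3×1 = 9; c[2] = 2×4 + 3×3 + 1×1 = 18; c[3] = 3×4 + 1×3 = 15; c[4] = 1×4 = 4. Result coefficients: [2, 9, 18, 15, 4] → 2 + 9s + 18s^2 + 15s^3 + 4s^4

2 + 9s + 18s^2 + 15s^3 + 4s^4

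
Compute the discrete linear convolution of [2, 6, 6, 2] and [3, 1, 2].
y[0] = 2×3 = 6; y[1] = 2×1 + 6×3 = 20; y[2] = 2×2 + 6×1 + 6×3 = 28; y[3] = 6×2 + 6×1 + 2×3 = 24; y[4] = 6×2 + 2×1 = 14; y[5] = 2×2 = 4

[6, 20, 28, 24, 14, 4]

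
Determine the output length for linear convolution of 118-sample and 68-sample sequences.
Linear/full convolution length: m + n - 1 = 118 + 68 - 1 = 185

185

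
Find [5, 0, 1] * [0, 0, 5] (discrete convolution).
y[0] = 5×0 = 0; y[1] = 5×0 + 0×0 = 0; y[2] = 5×5 + 0×0 + 1×0 = 25; y[3] = 0×5 + 1×0 = 0; y[4] = 1×5 = 5

[0, 0, 25, 0, 5]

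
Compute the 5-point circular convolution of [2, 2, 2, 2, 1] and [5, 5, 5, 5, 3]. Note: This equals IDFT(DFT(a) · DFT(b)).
Either evaluate y[k] = Σ_j a[j]·b[(k-j) mod 5] directly, or use IDFT(DFT(a) · DFT(b)). y[0] = 2×5 + 2×3 + 2×5 + 2×5 + 1×5 = 41; y[1] = 2×5 + 2×5 + 2×3 + 2×5 + 1×5 = 41; y[2] = 2×5 + 2×5 + 2×5 + 2×3 + 1×5 = 41; y[3] = 2×5 + 2×5 + 2×5 + 2×5 + 1×3 = 43; y[4] = 2×3 + 2×5 + 2×5 + 2×5 + 1×5 = 41. Result: [41, 41, 41, 43, 41]

[41, 41, 41, 43, 41]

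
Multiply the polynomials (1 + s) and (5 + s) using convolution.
Ascending coefficients: a = [1, 1], b = [5, 1]. c[0] = 1×5 = 5; c[1] = 1×1 + 1×5 = 6; c[2] = 1×1 = 1. Result coefficients: [5, 6, 1] → 5 + 6s + s^2

5 + 6s + s^2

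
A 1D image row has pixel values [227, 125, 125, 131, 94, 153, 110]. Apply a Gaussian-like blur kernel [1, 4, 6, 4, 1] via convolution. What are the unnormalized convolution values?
Convolve image row [227, 125, 125, 131, 94, 153, 110] with kernel [1, 4, 6, 4, 1]: y[0] = 227×1 = 227; y[1] = 227×4 + 125×1 = 1033; y[2] = 227×6 + 125×4 + 125×1 = 1987; y[3] = 227×4 + 125×6 + 125×4 + 131×1 = 2289; y[4] = 227×1 + 125×4 + 125×6 + 131×4 + 94×1 = 2095; y[5] = 125×1 + 125×4 + 131×6 + 94×4 + 153×1 = 1940; y[6] = 125×1 + 131×4 + 94×6 + 153×4 + 110×1 = 1935; y[7] = 131×1 + 94×4 + 153×6 + 110×4 = 1865; y[8] = 94×1 + 153×4 + 110×6 = 1366; y[9] = 153×1 + 110×4 = 593; y[10] = 110×1 = 110 → [227, 1033, 1987, 2289, 2095, 1940, 1935, 1865, 1366, 593, 110]. Normalization factor = sum(kernel) = 16.

[227, 1033, 1987, 2289, 2095, 1940, 1935, 1865, 1366, 593, 110]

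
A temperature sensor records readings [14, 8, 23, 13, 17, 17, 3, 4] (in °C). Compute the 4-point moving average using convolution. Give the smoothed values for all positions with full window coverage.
4-point moving average kernel = [1, 1, 1, 1]. Apply in 'valid' mode (full window coverage): avg[0] = (14 + 8 + 23 + 13) / 4 = 14.5; avg[1] = (8 + 23 + 13 + 17) / 4 = 15.25; avg[2] = (23 + 13 + 17 + 17) / 4 = 17.5; avg[3] = (13 + 17 + 17 + 3) / 4 = 12.5; avg[4] = (17 + 17 + 3 + 4) / 4 = 10.25. Smoothed values: [14.5, 15.25, 17.5, 12.5, 10.25]

[14.5, 15.25, 17.5, 12.5, 10.25]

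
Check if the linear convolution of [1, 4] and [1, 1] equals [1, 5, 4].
Recompute linear convolution of [1, 4] and [1, 1]: y[0] = 1×1 = 1; y[1] = 1×1 + 4×1 = 5; y[2] = 4×1 = 4 → [1, 5, 4]. Given [1, 5, 4] matches, so answer: Yes

Yes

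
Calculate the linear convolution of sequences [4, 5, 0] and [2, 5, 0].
y[0] = 4×2 = 8; y[1] = 4×5 + 5×2 = 30; y[2] = 4×0 + 5×5 + 0×2 = 25; y[3] = 5×0 + 0×5 = 0; y[4] = 0×0 = 0

[8, 30, 25, 0, 0]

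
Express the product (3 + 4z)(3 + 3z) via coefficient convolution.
Ascending coefficients: a = [3, 4], b = [3, 3]. c[0] = 3×3 = 9; c[1] = 3×3 + 4×3 = 21; c[2] = 4×3 = 12. Result coefficients: [9, 21, 12] → 9 + 21z + 12z^2

9 + 21z + 12z^2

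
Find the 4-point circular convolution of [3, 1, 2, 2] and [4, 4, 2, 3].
Use y[k] = Σ_j s[j]·t[(k-j) mod 4]. y[0] = 3×4 + 1×3 + 2×2 + 2×4 = 27; y[1] = 3×4 + 1×4 + 2×3 + 2×2 = 26; y[2] = 3×2 + 1×4 + 2×4 + 2×3 = 24; y[3] = 3×3 + 1×2 + 2×4 + 2×4 = 27. Result: [27, 26, 24, 27]

[27, 26, 24, 27]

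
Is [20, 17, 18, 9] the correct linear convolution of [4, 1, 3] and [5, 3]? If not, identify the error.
Recompute linear convolution of [4, 1, 3] and [5, 3]: y[0] = 4×5 = 20; y[1] = 4×3 + 1×5 = 17; y[2] = 1×3 + 3×5 = 18; y[3] = 3×3 = 9 → [20, 17, 18, 9]. Given [20, 17, 18, 9] matches, so answer: Yes

Yes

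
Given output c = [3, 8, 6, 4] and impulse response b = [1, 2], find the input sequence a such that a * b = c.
Deconvolve c=[3, 8, 6, 4] by b=[1, 2]. Since b[0]=1, solve forward: a[0] = c[0] / 1 = 3; a[1] = (c[1] - 3×2) / 1 = 2; a[2] = (c[2] - 2×2) / 1 = 2. So a = [3, 2, 2]. Check by forward convolution: c[0] = 3×1 = 3; c[1] = 3×2 + 2×1 = 8; c[2] = 2×2 + 2×1 = 6; c[3] = 2×2 = 4

[3, 2, 2]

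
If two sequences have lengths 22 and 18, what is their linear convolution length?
Linear/full convolution length: m + n - 1 = 22 + 18 - 1 = 39

39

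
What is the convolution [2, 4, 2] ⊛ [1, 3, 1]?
y[0] = 2×1 = 2; y[1] = 2×3 + 4×1 = 10; y[2] = 2×1 + 4×3 + 2×1 = 16; y[3] = 4×1 + 2×3 = 10; y[4] = 2×1 = 2

[2, 10, 16, 10, 2]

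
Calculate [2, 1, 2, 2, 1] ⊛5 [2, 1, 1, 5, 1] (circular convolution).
Use y[k] = Σ_j x[j]·h[(k-j) mod 5]. y[0] = 2×2 + 1×1 + 2×5 + 2×1 + 1×1 = 18; y[1] = 2×1 + 1×2 + 2×1 + 2×5 + 1×1 = 17; y[2] = 2×1 + 1×1 + 2×2 + 2×1 + 1×5 = 14; y[3] = 2×5 + 1×1 + 2×1 + 2×2 + 1×1 = 18; y[4] = 2×1 + 1×5 + 2×1 + 2×1 + 1×2 = 13. Result: [18, 17, 14, 18, 13]

[18, 17, 14, 18, 13]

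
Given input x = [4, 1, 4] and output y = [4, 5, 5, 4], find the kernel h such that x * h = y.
Output length 4 = len(x) + len(h) - 1 ⇒ len(h) = 2. Solve h forward using h[k] = (y[k] - Σ_{i≥1} x[i]·h[k-i]) / x[0]: h[0] = y[0] / x[0] = 4 / 4 = 1; h[1] = (y[1] - 1×1) / x[0] = (5 - 1×1) / 4 = 1. So h = [1, 1]. Forward-check [4, 1, 4] * [1, 1]: y[0] = 4×1 = 4; y[1] = 4×1 + 1×1 = 5; y[2] = 1×1 + 4×1 = 5; y[3] = 4×1 = 4 → [4, 5, 5, 4] ✓

[1, 1]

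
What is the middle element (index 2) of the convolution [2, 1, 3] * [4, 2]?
Use y[k] = Σ_i a[i]·b[k-i] at k=2. y[2] = 1×2 + 3×4 = 14

14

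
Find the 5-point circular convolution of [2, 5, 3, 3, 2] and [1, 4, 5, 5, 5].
Use y[k] = Σ_j x[j]·h[(k-j) mod 5]. y[0] = 2×1 + 5×5 + 3×5 + 3×5 + 2×4 = 65; y[1] = 2×4 + 5×1 + 3×5 + 3×5 + 2×5 = 53; y[2] = 2×5 + 5×4 + 3×1 + 3×5 + 2×5 = 58; y[3] = 2×5 + 5×5 + 3×4 + 3×1 + 2×5 = 60; y[4] = 2×5 + 5×5 + 3×5 + 3×4 + 2×1 = 64. Result: [65, 53, 58, 60, 64]

[65, 53, 58, 60, 64]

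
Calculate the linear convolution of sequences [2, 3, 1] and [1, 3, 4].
y[0] = 2×1 = 2; y[1] = 2×3 + 3×1 = 9; y[2] = 2×4 + 3×3 + 1×1 = 18; y[3] = 3×4 + 1×3 = 15; y[4] = 1×4 = 4

[2, 9, 18, 15, 4]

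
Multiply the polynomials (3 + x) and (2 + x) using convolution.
Ascending coefficients: a = [3, 1], b = [2, 1]. c[0] = 3×2 = 6; c[1] = 3×1 + 1×2 = 5; c[2] = 1×1 = 1. Result coefficients: [6, 5, 1] → 6 + 5x + x^2

6 + 5x + x^2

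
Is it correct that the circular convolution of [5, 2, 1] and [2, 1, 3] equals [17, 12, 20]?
Recompute circular convolution of [5, 2, 1] and [2, 1, 3]: y[0] = 5×2 + 2×3 + 1×1 = 17; y[1] = 5×1 + 2×2 + 1×3 = 12; y[2] = 5×3 + 2×1 + 1×2 = 19 → [17, 12, 19]. Compare to given [17, 12, 20]: they differ at index 2: given 20, correct 19, so answer: No

No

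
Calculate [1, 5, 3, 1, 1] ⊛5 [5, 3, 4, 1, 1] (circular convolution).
Use y[k] = Σ_j x[j]·h[(k-j) mod 5]. y[0] = 1×5 + 5×1 + 3×1 + 1×4 + 1×3 = 20; y[1] = 1×3 + 5×5 + 3×1 + 1×1 + 1×4 = 36; y[2] = 1×4 + 5×3 + 3×5 + 1×1 + 1×1 = 36; y[3] = 1×1 + 5×4 + 3×3 + 1×5 + 1×1 = 36; y[4] = 1×1 + 5×1 + 3×4 + 1×3 + 1×5 = 26. Result: [20, 36, 36, 36, 26]

[20, 36, 36, 36, 26]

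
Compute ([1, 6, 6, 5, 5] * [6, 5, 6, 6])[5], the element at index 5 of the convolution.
Use y[k] = Σ_i a[i]·b[k-i] at k=5. y[5] = 6×6 + 5×6 + 5×5 = 91

91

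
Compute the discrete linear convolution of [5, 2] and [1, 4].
y[0] = 5×1 = 5; y[1] = 5×4 + 2×1 = 22; y[2] = 2×4 = 8

[5, 22, 8]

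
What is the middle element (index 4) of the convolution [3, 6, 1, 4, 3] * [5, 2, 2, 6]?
Use y[k] = Σ_i a[i]·b[k-i] at k=4. y[4] = 6×6 + 1×2 + 4×2 + 3×5 = 61

61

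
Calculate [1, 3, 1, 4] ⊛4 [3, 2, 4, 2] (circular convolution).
Use y[k] = Σ_j s[j]·t[(k-j) mod 4]. y[0] = 1×3 + 3×2 + 1×4 + 4×2 = 21; y[1] = 1×2 + 3×3 + 1×2 + 4×4 = 29; y[2] = 1×4 + 3×2 + 1×3 + 4×2 = 21; y[3] = 1×2 + 3×4 + 1×2 + 4×3 = 28. Result: [21, 29, 21, 28]

[21, 29, 21, 28]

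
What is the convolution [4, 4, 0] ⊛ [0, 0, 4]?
y[0] = 4×0 = 0; y[1] = 4×0 + 4×0 = 0; y[2] = 4×4 + 4×0 + 0×0 = 16; y[3] = 4×4 + 0×0 = 16; y[4] = 0×4 = 0

[0, 0, 16, 16, 0]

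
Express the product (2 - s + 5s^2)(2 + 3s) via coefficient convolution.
Ascending coefficients: a = [2, -1, 5], b = [2, 3]. c[0] = 2×2 = 4; c[1] = 2×3 + -1×2 = 4; c[2] = -1×3 + 5×2 = 7; c[3] = 5×3 = 15. Result coefficients: [4, 4, 7, 15] → 4 + 4s + 7s^2 + 15s^3

4 + 4s + 7s^2 + 15s^3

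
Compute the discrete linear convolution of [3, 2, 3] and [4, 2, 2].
y[0] = 3×4 = 12; y[1] = 3×2 + 2×4 = 14; y[2] = 3×2 + 2×2 + 3×4 = 22; y[3] = 2×2 + 3×2 = 10; y[4] = 3×2 = 6

[12, 14, 22, 10, 6]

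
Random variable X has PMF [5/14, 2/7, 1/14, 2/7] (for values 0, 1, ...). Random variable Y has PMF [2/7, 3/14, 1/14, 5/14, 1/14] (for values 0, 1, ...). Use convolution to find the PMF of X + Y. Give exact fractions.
P(X+Y=k) = Σ_i P(X=i)·P(Y=k-i) — a convolution of [5/14, 2/7, 1/14, 2/7] and [2/7, 3/14, 1/14, 5/14, 1/14]. P(X+Y=0) = (5/14)×(2/7) = 5/49; P(X+Y=1) = (5/14)×(3/14) + (2/7)×(2/7) = 15/196 + 4/49 = 31/196; P(X+Y=2) = (5/14)×(1/14) + (2/7)×(3/14) + (1/14)×(2/7) = 5/196 + 3/49 + 1/49 = 3/28; P(X+Y=3) = (5/14)×(5/14) + (2/7)×(1/14) + (1/14)×(3/14) + (2/7)×(2/7) = 25/196 + 1/49 + 3/196 + 4/49 = 12/49; P(X+Y=4) = (5/14)×(1/14) + (2/7)×(5/14) + (1/14)×(1/14) + (2/7)×(3/14) = 5/196 + 5/49 + 1/196 + 3/49 = 19/98; P(X+Y=5) = (2/7)×(1/14) + (1/14)×(5/14) + (2/7)×(1/14) = 1/49 + 5/196 + 1/49 = 13/196; P(X+Y=6) = (1/14)×(1/14) + (2/7)×(5/14) = 1/196 + 5/49 = 3/28; P(X+Y=7) = (2/7)×(1/14) = 1/49. PMF: [5/49, 31/196, 3/28, 12/49, 19/98, 13/196, 3/28, 1/49] (sums to 1 ✓)

[5/49, 31/196, 3/28, 12/49, 19/98, 13/196, 3/28, 1/49]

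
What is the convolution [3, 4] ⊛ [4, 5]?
y[0] = 3×4 = 12; y[1] = 3×5 + 4×4 = 31; y[2] = 4×5 = 20

[12, 31, 20]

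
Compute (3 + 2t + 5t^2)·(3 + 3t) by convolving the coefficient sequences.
Ascending coefficients: a = [3, 2, 5], b = [3, 3]. c[0] = 3×3 = 9; c[1] = 3×3 + 2×3 = 15; c[2] = 2×3 + 5×3 = 21; c[3] = 5×3 = 15. Result coefficients: [9, 15, 21, 15] → 9 + 15t + 21t^2 + 15t^3

9 + 15t + 21t^2 + 15t^3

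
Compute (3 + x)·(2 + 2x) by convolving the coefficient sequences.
Ascending coefficients: a = [3, 1], b = [2, 2]. c[0] = 3×2 = 6; c[1] = 3×2 + 1×2 = 8; c[2] = 1×2 = 2. Result coefficients: [6, 8, 2] → 6 + 8x + 2x^2

6 + 8x + 2x^2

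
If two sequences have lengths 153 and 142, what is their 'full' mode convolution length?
Linear/full convolution length: m + n - 1 = 153 + 142 - 1 = 294

294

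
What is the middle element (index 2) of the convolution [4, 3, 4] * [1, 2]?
Use y[k] = Σ_i a[i]·b[k-i] at k=2. y[2] = 3×2 + 4×1 = 10

10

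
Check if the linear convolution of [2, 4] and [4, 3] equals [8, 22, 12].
Recompute linear convolution of [2, 4] and [4, 3]: y[0] = 2×4 = 8; y[1] = 2×3 + 4×4 = 22; y[2] = 4×3 = 12 → [8, 22, 12]. Given [8, 22, 12] matches, so answer: Yes

Yes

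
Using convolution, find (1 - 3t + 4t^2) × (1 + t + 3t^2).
Ascending coefficients: a = [1, -3, 4], b = [1, 1, 3]. c[0] = 1×1 = 1; c[1] = 1×1 + -3×1 = -2; c[2] = 1×3 + -3×1 + 4×1 = 4; c[3] = -3×3 + 4×1 = -5; c[4] = 4×3 = 12. Result coefficients: [1, -2, 4, -5, 12] → 1 - 2t + 4t^2 - 5t^3 + 12t^4

1 - 2t + 4t^2 - 5t^3 + 12t^4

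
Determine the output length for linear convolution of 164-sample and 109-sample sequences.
Linear/full convolution length: m + n - 1 = 164 + 109 - 1 = 272

272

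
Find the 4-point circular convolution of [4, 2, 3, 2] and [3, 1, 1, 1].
Use y[k] = Σ_j f[j]·g[(k-j) mod 4]. y[0] = 4×3 + 2×1 + 3×1 + 2×1 = 19; y[1] = 4×1 + 2×3 + 3×1 + 2×1 = 15; y[2] = 4×1 + 2×1 + 3×3 + 2×1 = 17; y[3] = 4×1 + 2×1 + 3×1 + 2×3 = 15. Result: [19, 15, 17, 15]

[19, 15, 17, 15]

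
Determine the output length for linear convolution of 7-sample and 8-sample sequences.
Linear/full convolution length: m + n - 1 = 7 + 8 - 1 = 14

14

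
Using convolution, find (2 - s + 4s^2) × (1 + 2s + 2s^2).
Ascending coefficients: a = [2, -1, 4], b = [1, 2, 2]. c[0] = 2×1 = 2; c[1] = 2×2 + -1×1 = 3; c[2] = 2×2 + -1×2 + 4×1 = 6; c[3] = -1×2 + 4×2 = 6; c[4] = 4×2 = 8. Result coefficients: [2, 3, 6, 6, 8] → 2 + 3s + 6s^2 + 6s^3 + 8s^4

2 + 3s + 6s^2 + 6s^3 + 8s^4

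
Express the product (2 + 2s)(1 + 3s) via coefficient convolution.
Ascending coefficients: a = [2, 2], b = [1, 3]. c[0] = 2×1 = 2; c[1] = 2×3 + 2×1 = 8; c[2] = 2×3 = 6. Result coefficients: [2, 8, 6] → 2 + 8s + 6s^2

2 + 8s + 6s^2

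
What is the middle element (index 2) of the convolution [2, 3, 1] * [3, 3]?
Use y[k] = Σ_i a[i]·b[k-i] at k=2. y[2] = 3×3 + 1×3 = 12

12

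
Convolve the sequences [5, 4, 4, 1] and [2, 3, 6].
y[0] = 5×2 = 10; y[1] = 5×3 + 4×2 = 23; y[2] = 5×6 + 4×3 + 4×2 = 50; y[3] = 4×6 + 4×3 + 1×2 = 38; y[4] = 4×6 + 1×3 = 27; y[5] = 1×6 = 6

[10, 23, 50, 38, 27, 6]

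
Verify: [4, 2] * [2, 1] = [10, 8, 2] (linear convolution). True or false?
Recompute linear convolution of [4, 2] and [2, 1]: y[0] = 4×2 = 8; y[1] = 4×1 + 2×2 = 8; y[2] = 2×1 = 2 → [8, 8, 2]. Compare to given [10, 8, 2]: they differ at index 0: given 10, correct 8, so answer: No

No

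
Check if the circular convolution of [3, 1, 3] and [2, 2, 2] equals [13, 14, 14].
Recompute circular convolution of [3, 1, 3] and [2, 2, 2]: y[0] = 3×2 + 1×2 + 3×2 = 14; y[1] = 3×2 + 1×2 + 3×2 = 14; y[2] = 3×2 + 1×2 + 3×2 = 14 → [14, 14, 14]. Compare to given [13, 14, 14]: they differ at index 0: given 13, correct 14, so answer: No

No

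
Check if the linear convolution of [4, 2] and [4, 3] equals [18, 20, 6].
Recompute linear convolution of [4, 2] and [4, 3]: y[0] = 4×4 = 16; y[1] = 4×3 + 2×4 = 20; y[2] = 2×3 = 6 → [16, 20, 6]. Compare to given [18, 20, 6]: they differ at index 0: given 18, correct 16, so answer: No

No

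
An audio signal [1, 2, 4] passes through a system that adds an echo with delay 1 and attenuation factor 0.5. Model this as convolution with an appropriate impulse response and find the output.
Direct-path + delayed-attenuated-path model → impulse response h = [1, 0.5] (1 at lag 0, 0.5 at lag 1). Output y[n] = x[n] + 0.5·x[n - 1] (with x[n] = 0 outside 0..2): y[0] = 1 + 0.5×0 = 1; y[1] = 2 + 0.5×1 = 2.5; y[2] = 4 + 0.5×2 = 5.0; y[3] = 0 + 0.5×4 = 2.0. So y = [1, 2.5, 5.0, 2.0]

[1, 2.5, 5.0, 2.0]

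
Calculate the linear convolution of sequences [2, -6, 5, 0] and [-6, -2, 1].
y[0] = 2×-6 = -12; y[1] = 2×-2 + -6×-6 = 32; y[2] = 2×1 + -6×-2 + 5×-6 = -16; y[3] = -6×1 + 5×-2 + 0×-6 = -16; y[4] = 5×1 + 0×-2 = 5; y[5] = 0×1 = 0

[-12, 32, -16, -16, 5, 0]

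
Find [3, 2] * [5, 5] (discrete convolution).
y[0] = 3×5 = 15; y[1] = 3×5 + 2×5 = 25; y[2] = 2×5 = 10

[15, 25, 10]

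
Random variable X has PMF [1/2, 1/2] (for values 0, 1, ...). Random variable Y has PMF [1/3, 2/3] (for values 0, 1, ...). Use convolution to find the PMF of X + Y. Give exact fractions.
P(X+Y=k) = Σ_i P(X=i)·P(Y=k-i) — a convolution of [1/2, 1/2] and [1/3, 2/3]. P(X+Y=0) = (1/2)×(1/3) = 1/6; P(X+Y=1) = (1/2)×(2/3) + (1/2)×(1/3) = 1/3 + 1/6 = 1/2; P(X+Y=2) = (1/2)×(2/3) = 1/3. PMF: [1/6, 1/2, 1/3] (sums to 1 ✓)

[1/6, 1/2, 1/3]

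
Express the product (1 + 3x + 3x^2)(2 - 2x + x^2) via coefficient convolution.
Ascending coefficients: a = [1, 3, 3], b = [2, -2, 1]. c[0] = 1×2 = 2; c[1] = 1×-2 + 3×2 = 4; c[2] = 1×1 + 3×-2 + 3×2 = 1; c[3] = 3×1 + 3×-2 = -3; c[4] = 3×1 = 3. Result coefficients: [2, 4, 1, -3, 3] → 2 + 4x + x^2 - 3x^3 + 3x^4

2 + 4x + x^2 - 3x^3 + 3x^4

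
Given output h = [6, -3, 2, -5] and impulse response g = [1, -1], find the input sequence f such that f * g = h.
Deconvolve h=[6, -3, 2, -5] by g=[1, -1]. Since g[0]=1, solve forward: f[0] = h[0] / 1 = 6; f[1] = (h[1] - 6×-1) / 1 = 3; f[2] = (h[2] - 3×-1) / 1 = 5. So f = [6, 3, 5]. Check by forward convolution: h[0] = 6×1 = 6; h[1] = 6×-1 + 3×1 = -3; h[2] = 3×-1 + 5×1 = 2; h[3] = 5×-1 = -5

[6, 3, 5]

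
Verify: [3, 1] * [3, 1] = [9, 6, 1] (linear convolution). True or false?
Recompute linear convolution of [3, 1] and [3, 1]: y[0] = 3×3 = 9; y[1] = 3×1 + 1×3 = 6; y[2] = 1×1 = 1 → [9, 6, 1]. Given [9, 6, 1] matches, so answer: Yes

Yes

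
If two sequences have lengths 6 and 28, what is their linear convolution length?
Linear/full convolution length: m + n - 1 = 6 + 28 - 1 = 33

33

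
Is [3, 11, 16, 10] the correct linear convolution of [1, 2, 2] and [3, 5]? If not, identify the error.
Recompute linear convolution of [1, 2, 2] and [3, 5]: y[0] = 1×3 = 3; y[1] = 1×5 + 2×3 = 11; y[2] = 2×5 + 2×3 = 16; y[3] = 2×5 = 10 → [3, 11, 16, 10]. Given [3, 11, 16, 10] matches, so answer: Yes

Yes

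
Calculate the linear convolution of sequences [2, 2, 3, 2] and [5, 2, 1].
y[0] = 2×5 = 10; y[1] = 2×2 + 2×5 = 14; y[2] = 2×1 + 2×2 + 3×5 = 21; y[3] = 2×1 + 3×2 + 2×5 = 18; y[4] = 3×1 + 2×2 = 7; y[5] = 2×1 = 2

[10, 14, 21, 18, 7, 2]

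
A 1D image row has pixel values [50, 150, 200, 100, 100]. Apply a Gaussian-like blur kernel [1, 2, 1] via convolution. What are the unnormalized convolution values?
Convolve image row [50, 150, 200, 100, 100] with kernel [1, 2, 1]: y[0] = 50×1 = 50; y[1] = 50×2 + 150×1 = 250; y[2] = 50×1 + 150×2 + 200×1 = 550; y[3] = 150×1 + 200×2 + 100×1 = 650; y[4] = 200×1 + 100×2 + 100×1 = 500; y[5] = 100×1 + 100×2 = 300; y[6] = 100×1 = 100 → [50, 250, 550, 650, 500, 300, 100]. Normalization factor = sum(kernel) = 4.

[50, 250, 550, 650, 500, 300, 100]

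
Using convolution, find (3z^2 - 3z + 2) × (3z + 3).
Ascending coefficients: a = [2, -3, 3], b = [3, 3]. c[0] = 2×3 = 6; c[1] = 2×3 + -3×3 = -3; c[2] = -3×3 + 3×3 = 0; c[3] = 3×3 = 9. Result coefficients: [6, -3, 0, 9] → 9z^3 - 3z + 6

9z^3 - 3z + 6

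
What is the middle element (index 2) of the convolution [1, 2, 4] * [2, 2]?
Use y[k] = Σ_i a[i]·b[k-i] at k=2. y[2] = 2×2 + 4×2 = 12

12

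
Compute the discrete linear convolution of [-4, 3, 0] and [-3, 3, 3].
y[0] = -4×-3 = 12; y[1] = -4×3 + 3×-3 = -21; y[2] = -4×3 + 3×3 + 0×-3 = -3; y[3] = 3×3 + 0×3 = 9; y[4] = 0×3 = 0

[12, -21, -3, 9, 0]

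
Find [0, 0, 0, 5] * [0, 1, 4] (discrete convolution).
y[0] = 0×0 = 0; y[1] = 0×1 + 0×0 = 0; y[2] = 0×4 + 0×1 + 0×0 = 0; y[3] = 0×4 + 0×1 + 5×0 = 0; y[4] = 0×4 + 5×1 = 5; y[5] = 5×4 = 20

[0, 0, 0, 0, 5, 20]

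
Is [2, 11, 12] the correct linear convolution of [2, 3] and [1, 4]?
Recompute linear convolution of [2, 3] and [1, 4]: y[0] = 2×1 = 2; y[1] = 2×4 + 3×1 = 11; y[2] = 3×4 = 12 → [2, 11, 12]. Given [2, 11, 12] matches, so answer: Yes

Yes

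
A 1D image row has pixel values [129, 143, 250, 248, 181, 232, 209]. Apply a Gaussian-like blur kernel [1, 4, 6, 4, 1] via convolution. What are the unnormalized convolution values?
Convolve image row [129, 143, 250, 248, 181, 232, 209] with kernel [1, 4, 6, 4, 1]: y[0] = 129×1 = 129; y[1] = 129×4 + 143×1 = 659; y[2] = 129×6 + 143×4 + 250×1 = 1596; y[3] = 129×4 + 143×6 + 250×4 + 248×1 = 2622; y[4] = 129×1 + 143×4 + 250×6 + 248×4 + 181×1 = 3374; y[5] = 143×1 + 250×4 + 248×6 + 181×4 + 232×1 = 3587; y[6] = 250×1 + 248×4 + 181×6 + 232×4 + 209×1 = 3465; y[7] = 248×1 + 181×4 + 232×6 + 209×4 = 3200; y[8] = 181×1 + 232×4 + 209×6 = 2363; y[9] = 232×1 + 209×4 = 1068; y[10] = 209×1 = 209 → [129, 659, 1596, 2622, 3374, 3587, 3465, 3200, 2363, 1068, 209]. Normalization factor = sum(kernel) = 16.

[129, 659, 1596, 2622, 3374, 3587, 3465, 3200, 2363, 1068, 209]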